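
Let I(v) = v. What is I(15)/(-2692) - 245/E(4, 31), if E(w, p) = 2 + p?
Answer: -660035/88836 ≈ -7.4298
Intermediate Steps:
I(15)/(-2692) - 245/E(4, 31) = 15/(-2692) - 245/(2 + 31) = 15*(-1/2692) - 245/33 = -15/2692 - 245*1/33 = -15/2692 - 245/33 = -660035/88836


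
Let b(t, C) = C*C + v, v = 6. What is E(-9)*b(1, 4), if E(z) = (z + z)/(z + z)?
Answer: 22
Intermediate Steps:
E(z) = 1 (E(z) = (2*z)/((2*z)) = (2*z)*(1/(2*z)) = 1)
b(t, C) = 6 + C**2 (b(t, C) = C*C + 6 = C**2 + 6 = 6 + C**2)
E(-9)*b(1, 4) = 1*(6 + 4**2) = 1*(6 + 16) = 1*22 = 22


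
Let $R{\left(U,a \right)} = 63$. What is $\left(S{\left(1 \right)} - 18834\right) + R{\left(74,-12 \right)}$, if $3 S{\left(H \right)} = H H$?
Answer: $- \frac{56312}{3} \approx -18771.0$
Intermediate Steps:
$S{\left(H \right)} = \frac{H^{2}}{3}$ ($S{\left(H \right)} = \frac{H H}{3} = \frac{H^{2}}{3}$)
$\left(S{\left(1 \right)} - 18834\right) + R{\left(74,-12 \right)} = \left(\frac{1^{2}}{3} - 18834\right) + 63 = \left(\frac{1}{3} \cdot 1 - 18834\right) + 63 = \left(\frac{1}{3} - 18834\right) + 63 = - \frac{56501}{3} + 63 = - \frac{56312}{3}$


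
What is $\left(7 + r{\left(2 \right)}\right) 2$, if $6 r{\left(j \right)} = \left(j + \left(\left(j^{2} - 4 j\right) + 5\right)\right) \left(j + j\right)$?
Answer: $18$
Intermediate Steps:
$r{\left(j \right)} = \frac{j \left(5 + j^{2} - 3 j\right)}{3}$ ($r{\left(j \right)} = \frac{\left(j + \left(\left(j^{2} - 4 j\right) + 5\right)\right) \left(j + j\right)}{6} = \frac{\left(j + \left(5 + j^{2} - 4 j\right)\right) 2 j}{6} = \frac{\left(5 + j^{2} - 3 j\right) 2 j}{6} = \frac{2 j \left(5 + j^{2} - 3 j\right)}{6} = \frac{j \left(5 + j^{2} - 3 j\right)}{3}$)
$\left(7 + r{\left(2 \right)}\right) 2 = \left(7 + \frac{1}{3} \cdot 2 \left(5 + 2^{2} - 6\right)\right) 2 = \left(7 + \frac{1}{3} \cdot 2 \left(5 + 4 - 6\right)\right) 2 = \left(7 + \frac{1}{3} \cdot 2 \cdot 3\right) 2 = \left(7 + 2\right) 2 = 9 \cdot 2 = 18$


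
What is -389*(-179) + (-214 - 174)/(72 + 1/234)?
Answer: 1173121927/16849 ≈ 69626.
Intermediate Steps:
-389*(-179) + (-214 - 174)/(72 + 1/234) = 69631 - 388/(72 + 1/234) = 69631 - 388/16849/234 = 69631 - 388*234/16849 = 69631 - 90792/16849 = 1173121927/16849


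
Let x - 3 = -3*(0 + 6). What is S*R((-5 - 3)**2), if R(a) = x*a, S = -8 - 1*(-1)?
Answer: 6720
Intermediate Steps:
S = -7 (S = -8 + 1 = -7)
x = -15 (x = 3 - 3*(0 + 6) = 3 - 3*6 = 3 - 18 = -15)
R(a) = -15*a
S*R((-5 - 3)**2) = -(-105)*(-5 - 3)**2 = -(-105)*(-8)**2 = -(-105)*64 = -7*(-960) = 6720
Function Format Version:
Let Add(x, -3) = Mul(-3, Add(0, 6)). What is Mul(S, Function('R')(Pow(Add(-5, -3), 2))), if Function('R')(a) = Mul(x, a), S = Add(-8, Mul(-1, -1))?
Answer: 6720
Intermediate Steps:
S = -7 (S = Add(-8, 1) = -7)
x = -15 (x = Add(3, Mul(-3, Add(0, 6))) = Add(3, Mul(-3, 6)) = Add(3, -18) = -15)
Function('R')(a) = Mul(-15, a)
Mul(S, Function('R')(Pow(Add(-5, -3), 2))) = Mul(-7, Mul(-15, Pow(Add(-5, -3), 2))) = Mul(-7, Mul(-15, Pow(-8, 2))) = Mul(-7, Mul(-15, 64)) = Mul(-7, -960) = 6720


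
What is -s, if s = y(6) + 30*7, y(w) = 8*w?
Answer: -258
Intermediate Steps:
s = 258 (s = 8*6 + 30*7 = 48 + 210 = 258)
-s = -1*258 = -258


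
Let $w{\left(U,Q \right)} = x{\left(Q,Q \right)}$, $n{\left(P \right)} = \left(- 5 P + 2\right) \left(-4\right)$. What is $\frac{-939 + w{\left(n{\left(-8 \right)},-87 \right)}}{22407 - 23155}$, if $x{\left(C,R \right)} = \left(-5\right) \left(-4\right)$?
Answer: $\frac{919}{748} \approx 1.2286$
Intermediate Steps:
$n{\left(P \right)} = -8 + 20 P$ ($n{\left(P \right)} = \left(2 - 5 P\right) \left(-4\right) = -8 + 20 P$)
$x{\left(C,R \right)} = 20$
$w{\left(U,Q \right)} = 20$
$\frac{-939 + w{\left(n{\left(-8 \right)},-87 \right)}}{22407 - 23155} = \frac{-939 + 20}{22407 - 23155} = - \frac{919}{-748} = \left(-919\right) \left(- \frac{1}{748}\right) = \frac{919}{748}$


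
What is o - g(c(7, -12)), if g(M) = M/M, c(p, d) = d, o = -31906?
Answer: -31907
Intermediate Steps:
g(M) = 1
o - g(c(7, -12)) = -31906 - 1*1 = -31906 - 1 = -31907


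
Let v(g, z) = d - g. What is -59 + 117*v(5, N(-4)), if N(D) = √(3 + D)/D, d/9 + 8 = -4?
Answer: -13280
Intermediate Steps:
d = -108 (d = -72 + 9*(-4) = -72 - 36 = -108)
N(D) = √(3 + D)/D
v(g, z) = -108 - g
-59 + 117*v(5, N(-4)) = -59 + 117*(-108 - 1*5) = -59 + 117*(-108 - 5) = -59 + 117*(-113) = -59 - 13221 = -13280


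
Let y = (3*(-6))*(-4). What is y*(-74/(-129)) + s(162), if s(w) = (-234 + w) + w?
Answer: 5646/43 ≈ 131.30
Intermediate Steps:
y = 72 (y = -18*(-4) = 72)
s(w) = -234 + 2*w
y*(-74/(-129)) + s(162) = 72*(-74/(-129)) + (-234 + 2*162) = 72*(-74*(-1/129)) + (-234 + 324) = 72*(74/129) + 90 = 1776/43 + 90 = 5646/43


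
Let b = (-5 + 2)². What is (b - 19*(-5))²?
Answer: 10816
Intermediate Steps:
b = 9 (b = (-3)² = 9)
(b - 19*(-5))² = (9 - 19*(-5))² = (9 + 95)² = 104² = 10816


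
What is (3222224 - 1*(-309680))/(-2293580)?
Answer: -882976/573395 ≈ -1.5399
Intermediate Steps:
(3222224 - 1*(-309680))/(-2293580) = (3222224 + 309680)*(-1/2293580) = 3531904*(-1/2293580) = -882976/573395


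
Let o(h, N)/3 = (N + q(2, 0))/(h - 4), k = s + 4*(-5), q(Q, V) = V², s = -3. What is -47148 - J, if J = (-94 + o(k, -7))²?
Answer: -4522909/81 ≈ -55838.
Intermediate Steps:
k = -23 (k = -3 + 4*(-5) = -3 - 20 = -23)
o(h, N) = 3*N/(-4 + h) (o(h, N) = 3*((N + 0²)/(h - 4)) = 3*((N + 0)/(-4 + h)) = 3*(N/(-4 + h)) = 3*N/(-4 + h))
J = 703921/81 (J = (-94 + 3*(-7)/(-4 - 23))² = (-94 + 3*(-7)/(-27))² = (-94 + 3*(-7)*(-1/27))² = (-94 + 7/9)² = (-839/9)² = 703921/81 ≈ 8690.4)
-47148 - J = -47148 - 1*703921/81 = -47148 - 703921/81 = -4522909/81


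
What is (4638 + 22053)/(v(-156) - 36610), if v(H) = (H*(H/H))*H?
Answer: -26691/12274 ≈ -2.1746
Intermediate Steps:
v(H) = H² (v(H) = (H*1)*H = H*H = H²)
(4638 + 22053)/(v(-156) - 36610) = (4638 + 22053)/((-156)² - 36610) = 26691/(24336 - 36610) = 26691/(-12274) = 26691*(-1/12274) = -26691/12274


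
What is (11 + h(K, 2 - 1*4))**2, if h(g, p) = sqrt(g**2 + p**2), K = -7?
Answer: (11 + sqrt(53))**2 ≈ 334.16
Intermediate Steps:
(11 + h(K, 2 - 1*4))**2 = (11 + sqrt((-7)**2 + (2 - 1*4)**2))**2 = (11 + sqrt(49 + (2 - 4)**2))**2 = (11 + sqrt(49 + (-2)**2))**2 = (11 + sqrt(49 + 4))**2 = (11 + sqrt(53))**2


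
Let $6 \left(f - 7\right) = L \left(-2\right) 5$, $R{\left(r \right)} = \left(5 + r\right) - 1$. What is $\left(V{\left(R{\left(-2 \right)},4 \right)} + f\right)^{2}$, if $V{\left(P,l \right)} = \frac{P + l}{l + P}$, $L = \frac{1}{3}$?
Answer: $\frac{4489}{81} \approx 55.42$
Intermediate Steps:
$L = \frac{1}{3} \approx 0.33333$
$R{\left(r \right)} = 4 + r$
$V{\left(P,l \right)} = 1$ ($V{\left(P,l \right)} = \frac{P + l}{P + l} = 1$)
$f = \frac{58}{9}$ ($f = 7 + \frac{\frac{1}{3} \left(-2\right) 5}{6} = 7 + \frac{\left(- \frac{2}{3}\right) 5}{6} = 7 + \frac{1}{6} \left(- \frac{10}{3}\right) = 7 - \frac{5}{9} = \frac{58}{9} \approx 6.4444$)
$\left(V{\left(R{\left(-2 \right)},4 \right)} + f\right)^{2} = \left(1 + \frac{58}{9}\right)^{2} = \left(\frac{67}{9}\right)^{2} = \frac{4489}{81}$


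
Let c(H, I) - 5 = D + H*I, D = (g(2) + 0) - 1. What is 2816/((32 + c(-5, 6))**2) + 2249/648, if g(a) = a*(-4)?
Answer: 458441/648 ≈ 707.47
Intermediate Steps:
g(a) = -4*a
D = -9 (D = (-4*2 + 0) - 1 = (-8 + 0) - 1 = -8 - 1 = -9)
c(H, I) = -4 + H*I (c(H, I) = 5 + (-9 + H*I) = -4 + H*I)
2816/((32 + c(-5, 6))**2) + 2249/648 = 2816/((32 + (-4 - 5*6))**2) + 2249/648 = 2816/((32 + (-4 - 30))**2) + 2249*(1/648) = 2816/((32 - 34)**2) + 2249/648 = 2816/((-2)**2) + 2249/648 = 2816/4 + 2249/648 = 2816*(1/4) + 2249/648 = 704 + 2249/648 = 458441/648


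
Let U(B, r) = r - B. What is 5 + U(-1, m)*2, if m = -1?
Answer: 5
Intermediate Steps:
5 + U(-1, m)*2 = 5 + (-1 - 1*(-1))*2 = 5 + (-1 + 1)*2 = 5 + 0*2 = 5 + 0 = 5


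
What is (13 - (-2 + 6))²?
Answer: 81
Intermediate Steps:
(13 - (-2 + 6))² = (13 - 1*4)² = (13 - 4)² = 9² = 81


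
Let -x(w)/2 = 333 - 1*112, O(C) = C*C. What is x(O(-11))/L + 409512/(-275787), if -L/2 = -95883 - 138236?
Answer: -31978496285/21522325551 ≈ -1.4858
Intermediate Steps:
L = 468238 (L = -2*(-95883 - 138236) = -2*(-234119) = 468238)
O(C) = C²
x(w) = -442 (x(w) = -2*(333 - 1*112) = -2*(333 - 112) = -2*221 = -442)
x(O(-11))/L + 409512/(-275787) = -442/468238 + 409512/(-275787) = -442*1/468238 + 409512*(-1/275787) = -221/234119 - 136504/91929 = -31978496285/21522325551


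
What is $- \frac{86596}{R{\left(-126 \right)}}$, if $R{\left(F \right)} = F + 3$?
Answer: $\frac{86596}{123} \approx 704.03$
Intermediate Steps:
$R{\left(F \right)} = 3 + F$
$- \frac{86596}{R{\left(-126 \right)}} = - \frac{86596}{3 - 126} = - \frac{86596}{-123} = \left(-86596\right) \left(- \frac{1}{123}\right) = \frac{86596}{123}$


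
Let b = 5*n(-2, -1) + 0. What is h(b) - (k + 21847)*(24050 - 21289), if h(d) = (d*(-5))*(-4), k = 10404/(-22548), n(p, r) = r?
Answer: -113338260506/1879 ≈ -6.0318e+7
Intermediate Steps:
k = -867/1879 (k = 10404*(-1/22548) = -867/1879 ≈ -0.46142)
b = -5 (b = 5*(-1) + 0 = -5 + 0 = -5)
h(d) = 20*d (h(d) = -5*d*(-4) = 20*d)
h(b) - (k + 21847)*(24050 - 21289) = 20*(-5) - (-867/1879 + 21847)*(24050 - 21289) = -100 - 41049646*2761/1879 = -100 - 1*113338072606/1879 = -100 - 113338072606/1879 = -113338260506/1879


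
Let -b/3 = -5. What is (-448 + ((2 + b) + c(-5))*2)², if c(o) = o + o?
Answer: 188356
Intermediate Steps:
b = 15 (b = -3*(-5) = 15)
c(o) = 2*o
(-448 + ((2 + b) + c(-5))*2)² = (-448 + ((2 + 15) + 2*(-5))*2)² = (-448 + (17 - 10)*2)² = (-448 + 7*2)² = (-448 + 14)² = (-434)² = 188356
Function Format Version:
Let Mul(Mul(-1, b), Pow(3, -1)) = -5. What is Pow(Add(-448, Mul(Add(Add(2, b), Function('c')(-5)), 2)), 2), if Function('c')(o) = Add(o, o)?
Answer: 188356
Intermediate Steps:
b = 15 (b = Mul(-3, -5) = 15)
Function('c')(o) = Mul(2, o)
Pow(Add(-448, Mul(Add(Add(2, b), Function('c')(-5)), 2)), 2) = Pow(Add(-448, Mul(Add(Add(2, 15), Mul(2, -5)), 2)), 2) = Pow(Add(-448, Mul(Add(17, -10), 2)), 2) = Pow(Add(-448, Mul(7, 2)), 2) = Pow(Add(-448, 14), 2) = Pow(-434, 2) = 188356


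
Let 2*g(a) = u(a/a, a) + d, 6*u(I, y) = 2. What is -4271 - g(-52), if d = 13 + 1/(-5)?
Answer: -128327/30 ≈ -4277.6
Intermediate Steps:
u(I, y) = 1/3 (u(I, y) = (1/6)*2 = 1/3)
d = 64/5 (d = 13 + 1*(-1/5) = 13 - 1/5 = 64/5 ≈ 12.800)
g(a) = 197/30 (g(a) = (1/3 + 64/5)/2 = (1/2)*(197/15) = 197/30)
-4271 - g(-52) = -4271 - 1*197/30 = -4271 - 197/30 = -128327/30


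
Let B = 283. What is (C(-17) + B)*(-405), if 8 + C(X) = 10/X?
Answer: -1889325/17 ≈ -1.1114e+5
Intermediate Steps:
C(X) = -8 + 10/X
(C(-17) + B)*(-405) = ((-8 + 10/(-17)) + 283)*(-405) = ((-8 + 10*(-1/17)) + 283)*(-405) = ((-8 - 10/17) + 283)*(-405) = (-146/17 + 283)*(-405) = (4665/17)*(-405) = -1889325/17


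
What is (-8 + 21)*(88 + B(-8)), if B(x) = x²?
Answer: 1976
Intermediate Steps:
(-8 + 21)*(88 + B(-8)) = (-8 + 21)*(88 + (-8)²) = 13*(88 + 64) = 13*152 = 1976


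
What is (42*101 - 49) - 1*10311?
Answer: -6118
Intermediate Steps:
(42*101 - 49) - 1*10311 = (4242 - 49) - 10311 = 4193 - 10311 = -6118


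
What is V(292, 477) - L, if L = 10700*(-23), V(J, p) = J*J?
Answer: 331364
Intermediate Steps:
V(J, p) = J**2
L = -246100
V(292, 477) - L = 292**2 - 1*(-246100) = 85264 + 246100 = 331364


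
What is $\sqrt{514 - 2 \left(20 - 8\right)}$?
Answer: $7 \sqrt{10} \approx 22.136$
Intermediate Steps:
$\sqrt{514 - 2 \left(20 - 8\right)} = \sqrt{514 - 24} = \sqrt{490} = 7 \sqrt{10}$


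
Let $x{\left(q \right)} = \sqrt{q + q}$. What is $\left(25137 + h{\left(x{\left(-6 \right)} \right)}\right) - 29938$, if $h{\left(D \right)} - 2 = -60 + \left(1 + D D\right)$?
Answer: $-4870$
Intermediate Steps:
$x{\left(q \right)} = \sqrt{2} \sqrt{q}$ ($x{\left(q \right)} = \sqrt{2 q} = \sqrt{2} \sqrt{q}$)
$h{\left(D \right)} = -57 + D^{2}$ ($h{\left(D \right)} = 2 + \left(-60 + \left(1 + D D\right)\right) = 2 + \left(-60 + \left(1 + D^{2}\right)\right) = 2 + \left(-59 + D^{2}\right) = -57 + D^{2}$)
$\left(25137 + h{\left(x{\left(-6 \right)} \right)}\right) - 29938 = \left(25137 - \left(57 - \left(\sqrt{2} \sqrt{-6}\right)^{2}\right)\right) - 29938 = \left(25137 - \left(57 - \left(\sqrt{2} i \sqrt{6}\right)^{2}\right)\right) - 29938 = \left(25137 - \left(57 - \left(2 i \sqrt{3}\right)^{2}\right)\right) - 29938 = \left(25137 - 69\right) - 29938 = 25068 - 29938 = -4870$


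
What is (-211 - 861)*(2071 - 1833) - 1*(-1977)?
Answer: -253159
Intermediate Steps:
(-211 - 861)*(2071 - 1833) - 1*(-1977) = -1072*238 + 1977 = -255136 + 1977 = -253159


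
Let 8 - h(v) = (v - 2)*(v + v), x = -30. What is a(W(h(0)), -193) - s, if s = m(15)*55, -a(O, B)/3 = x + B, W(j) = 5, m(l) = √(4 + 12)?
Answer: 449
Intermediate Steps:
m(l) = 4 (m(l) = √16 = 4)
h(v) = 8 - 2*v*(-2 + v) (h(v) = 8 - (v - 2)*(v + v) = 8 - (-2 + v)*2*v = 8 - 2*v*(-2 + v))
a(O, B) = 90 - 3*B (a(O, B) = -3*(-30 + B) = 90 - 3*B)
s = 220 (s = 4*55 = 220)
a(W(h(0)), -193) - s = (90 - 3*(-193)) - 1*220 = (90 + 579) - 220 = 669 - 220 = 449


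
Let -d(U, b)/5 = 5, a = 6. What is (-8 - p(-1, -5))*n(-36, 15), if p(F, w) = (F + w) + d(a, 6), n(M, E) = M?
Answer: -828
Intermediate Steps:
d(U, b) = -25 (d(U, b) = -5*5 = -25)
p(F, w) = -25 + F + w (p(F, w) = (F + w) - 25 = -25 + F + w)
(-8 - p(-1, -5))*n(-36, 15) = (-8 - (-25 - 1 - 5))*(-36) = (-8 - 1*(-31))*(-36) = (-8 + 31)*(-36) = 23*(-36) = -828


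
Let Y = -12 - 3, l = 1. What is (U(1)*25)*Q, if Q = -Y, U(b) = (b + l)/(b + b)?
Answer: 375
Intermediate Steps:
Y = -15
U(b) = (1 + b)/(2*b) (U(b) = (b + 1)/(b + b) = (1 + b)/((2*b)) = (1 + b)*(1/(2*b)) = (1 + b)/(2*b))
Q = 15 (Q = -1*(-15) = 15)
(U(1)*25)*Q = (((1/2)*(1 + 1)/1)*25)*15 = (((1/2)*1*2)*25)*15 = (1*25)*15 = 25*15 = 375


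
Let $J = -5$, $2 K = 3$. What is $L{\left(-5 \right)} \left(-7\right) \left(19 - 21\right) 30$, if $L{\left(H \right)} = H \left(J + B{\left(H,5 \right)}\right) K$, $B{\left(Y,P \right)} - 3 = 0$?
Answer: $6300$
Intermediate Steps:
$K = \frac{3}{2}$ ($K = \frac{1}{2} \cdot 3 = \frac{3}{2} \approx 1.5$)
$B{\left(Y,P \right)} = 3$ ($B{\left(Y,P \right)} = 3 + 0 = 3$)
$L{\left(H \right)} = - 3 H$ ($L{\left(H \right)} = H \left(-5 + 3\right) \frac{3}{2} = H \left(-2\right) \frac{3}{2} = - 2 H \frac{3}{2} = - 3 H$)
$L{\left(-5 \right)} \left(-7\right) \left(19 - 21\right) 30 = \left(-3\right) \left(-5\right) \left(-7\right) \left(19 - 21\right) 30 = 15 \left(-7\right) \left(-2\right) 30 = \left(-105\right) \left(-2\right) 30 = 210 \cdot 30 = 6300$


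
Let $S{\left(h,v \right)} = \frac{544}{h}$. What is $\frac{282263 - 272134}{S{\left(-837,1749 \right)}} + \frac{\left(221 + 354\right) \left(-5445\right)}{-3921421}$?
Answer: $- \frac{33243998163633}{2133253024} \approx -15584.0$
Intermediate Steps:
$\frac{282263 - 272134}{S{\left(-837,1749 \right)}} + \frac{\left(221 + 354\right) \left(-5445\right)}{-3921421} = \frac{282263 - 272134}{544 \frac{1}{-837}} + \frac{\left(221 + 354\right) \left(-5445\right)}{-3921421} = \frac{282263 - 272134}{544 \left(- \frac{1}{837}\right)} + 575 \left(-5445\right) \left(- \frac{1}{3921421}\right) = \frac{10129}{- \frac{544}{837}} - - \frac{3130875}{3921421} = 10129 \left(- \frac{837}{544}\right) + \frac{3130875}{3921421} = - \frac{8477973}{544} + \frac{3130875}{3921421} = - \frac{33243998163633}{2133253024}$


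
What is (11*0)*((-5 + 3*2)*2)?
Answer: 0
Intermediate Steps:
(11*0)*((-5 + 3*2)*2) = 0*((-5 + 6)*2) = 0*(1*2) = 0*2 = 0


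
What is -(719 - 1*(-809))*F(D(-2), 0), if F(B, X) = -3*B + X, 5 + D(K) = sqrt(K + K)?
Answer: -22920 + 9168*I ≈ -22920.0 + 9168.0*I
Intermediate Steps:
D(K) = -5 + sqrt(2)*sqrt(K) (D(K) = -5 + sqrt(K + K) = -5 + sqrt(2*K) = -5 + sqrt(2)*sqrt(K))
F(B, X) = X - 3*B
-(719 - 1*(-809))*F(D(-2), 0) = -(719 - 1*(-809))*(0 - 3*(-5 + sqrt(2)*sqrt(-2))) = -(719 + 809)*(0 - 3*(-5 + sqrt(2)*(I*sqrt(2)))) = -1528*(0 - 3*(-5 + 2*I)) = -1528*(0 + (15 - 6*I)) = -1528*(15 - 6*I) = -(22920 - 9168*I) = -22920 + 9168*I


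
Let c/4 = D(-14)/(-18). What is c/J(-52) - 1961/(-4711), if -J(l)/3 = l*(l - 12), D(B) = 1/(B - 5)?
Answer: 1673967641/4021460352 ≈ 0.41626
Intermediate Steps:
D(B) = 1/(-5 + B)
J(l) = -3*l*(-12 + l) (J(l) = -3*l*(l - 12) = -3*l*(-12 + l))
c = 2/171 (c = 4*(1/((-18)*(-5 - 14))) = 4*(-1/18/(-19)) = 4*(-1/18*(-1/19)) = 4*(1/342) = 2/171 ≈ 0.011696)
c/J(-52) - 1961/(-4711) = 2/(171*((3*(-52)*(12 - 1*(-52))))) - 1961/(-4711) = 2/(171*((3*(-52)*(12 + 52)))) - 1961*(-1/4711) = 2/(171*((3*(-52)*64))) + 1961/4711 = (2/171)/(-9984) + 1961/4711 = (2/171)*(-1/9984) + 1961/4711 = -1/853632 + 1961/4711 = 1673967641/4021460352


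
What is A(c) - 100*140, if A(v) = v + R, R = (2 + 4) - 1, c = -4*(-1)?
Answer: -13991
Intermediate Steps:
c = 4
R = 5 (R = 6 - 1 = 5)
A(v) = 5 + v (A(v) = v + 5 = 5 + v)
A(c) - 100*140 = (5 + 4) - 100*140 = 9 - 14000 = -13991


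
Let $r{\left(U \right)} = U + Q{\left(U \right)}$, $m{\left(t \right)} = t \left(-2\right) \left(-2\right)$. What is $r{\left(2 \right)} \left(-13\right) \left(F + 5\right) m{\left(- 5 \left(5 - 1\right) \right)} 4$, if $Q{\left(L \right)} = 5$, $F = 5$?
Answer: $291200$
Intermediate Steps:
$m{\left(t \right)} = 4 t$ ($m{\left(t \right)} = - 2 t \left(-2\right) = 4 t$)
$r{\left(U \right)} = 5 + U$ ($r{\left(U \right)} = U + 5 = 5 + U$)
$r{\left(2 \right)} \left(-13\right) \left(F + 5\right) m{\left(- 5 \left(5 - 1\right) \right)} 4 = \left(5 + 2\right) \left(-13\right) \left(5 + 5\right) 4 \left(- 5 \left(5 - 1\right)\right) 4 = 7 \left(-13\right) 10 \cdot 4 \left(\left(-5\right) 4\right) 4 = - 91 \cdot 10 \cdot 4 \left(-20\right) 4 = - 91 \cdot 10 \left(\left(-80\right) 4\right) = - 91 \cdot 10 \left(-320\right) = \left(-91\right) \left(-3200\right) = 291200$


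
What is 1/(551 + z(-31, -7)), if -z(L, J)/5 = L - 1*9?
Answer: 1/751 ≈ 0.0013316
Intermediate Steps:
z(L, J) = 45 - 5*L (z(L, J) = -5*(L - 1*9) = -5*(L - 9) = -5*(-9 + L) = 45 - 5*L)
1/(551 + z(-31, -7)) = 1/(551 + (45 - 5*(-31))) = 1/(551 + (45 + 155)) = 1/(551 + 200) = 1/751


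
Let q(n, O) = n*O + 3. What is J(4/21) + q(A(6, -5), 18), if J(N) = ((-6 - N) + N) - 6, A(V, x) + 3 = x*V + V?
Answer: -495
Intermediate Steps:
A(V, x) = -3 + V + V*x (A(V, x) = -3 + (x*V + V) = -3 + (V*x + V) = -3 + (V + V*x) = -3 + V + V*x)
q(n, O) = 3 + O*n (q(n, O) = O*n + 3 = 3 + O*n)
J(N) = -12 (J(N) = -6 - 6 = -12)
J(4/21) + q(A(6, -5), 18) = -12 + (3 + 18*(-3 + 6 + 6*(-5))) = -12 + (3 + 18*(-3 + 6 - 30)) = -12 + (3 + 18*(-27)) = -12 + (3 - 486) = -12 - 483 = -495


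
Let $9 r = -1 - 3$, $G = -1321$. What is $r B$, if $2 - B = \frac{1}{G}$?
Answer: $- \frac{3524}{3963} \approx -0.88923$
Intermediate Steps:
$B = \frac{2643}{1321}$ ($B = 2 - \frac{1}{-1321} = 2 - - \frac{1}{1321} = 2 + \frac{1}{1321} = \frac{2643}{1321} \approx 2.0008$)
$r = - \frac{4}{9}$ ($r = \frac{-1 - 3}{9} = \frac{1}{9} \left(-4\right) = - \frac{4}{9} \approx -0.44444$)
$r B = \left(- \frac{4}{9}\right) \frac{2643}{1321} = - \frac{3524}{3963}$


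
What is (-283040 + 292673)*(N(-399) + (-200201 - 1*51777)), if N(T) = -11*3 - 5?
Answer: -2427670128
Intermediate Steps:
N(T) = -38 (N(T) = -33 - 5 = -38)
(-283040 + 292673)*(N(-399) + (-200201 - 1*51777)) = (-283040 + 292673)*(-38 + (-200201 - 1*51777)) = 9633*(-38 + (-200201 - 51777)) = 9633*(-38 - 251978) = 9633*(-252016) = -2427670128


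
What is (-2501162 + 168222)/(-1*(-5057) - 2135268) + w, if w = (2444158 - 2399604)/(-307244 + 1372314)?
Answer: 1289826913347/1134411914885 ≈ 1.1370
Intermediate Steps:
w = 22277/532535 (w = 44554/1065070 = 44554*(1/1065070) = 22277/532535 ≈ 0.041832)
(-2501162 + 168222)/(-1*(-5057) - 2135268) + w = (-2501162 + 168222)/(-1*(-5057) - 2135268) + 22277/532535 = -2332940/(5057 - 2135268) + 22277/532535 = -2332940/(-2130211) + 22277/532535 = -2332940*(-1/2130211) + 22277/532535 = 2332940/2130211 + 22277/532535 = 1289826913347/1134411914885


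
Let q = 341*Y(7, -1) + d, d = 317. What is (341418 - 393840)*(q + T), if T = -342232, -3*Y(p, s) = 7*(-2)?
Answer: 17840447254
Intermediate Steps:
Y(p, s) = 14/3 (Y(p, s) = -7*(-2)/3 = -⅓*(-14) = 14/3)
q = 5725/3 (q = 341*(14/3) + 317 = 4774/3 + 317 = 5725/3 ≈ 1908.3)
(341418 - 393840)*(q + T) = (341418 - 393840)*(5725/3 - 342232) = -52422*(-1020971/3) = 17840447254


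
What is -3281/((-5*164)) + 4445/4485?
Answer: 3672037/735540 ≈ 4.9923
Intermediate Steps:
-3281/((-5*164)) + 4445/4485 = -3281/(-820) + 4445*(1/4485) = -3281*(-1/820) + 889/897 = 3281/820 + 889/897 = 3672037/735540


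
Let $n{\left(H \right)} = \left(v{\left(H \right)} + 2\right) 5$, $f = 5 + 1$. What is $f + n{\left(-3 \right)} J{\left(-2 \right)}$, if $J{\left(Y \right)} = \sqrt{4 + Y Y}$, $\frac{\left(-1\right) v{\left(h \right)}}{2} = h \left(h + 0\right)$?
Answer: $6 - 160 \sqrt{2} \approx -220.27$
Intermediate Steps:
$v{\left(h \right)} = - 2 h^{2}$ ($v{\left(h \right)} = - 2 h \left(h + 0\right) = - 2 h h = - 2 h^{2}$)
$f = 6$
$n{\left(H \right)} = 10 - 10 H^{2}$ ($n{\left(H \right)} = \left(- 2 H^{2} + 2\right) 5 = \left(2 - 2 H^{2}\right) 5 = 10 - 10 H^{2}$)
$J{\left(Y \right)} = \sqrt{4 + Y^{2}}$
$f + n{\left(-3 \right)} J{\left(-2 \right)} = 6 + \left(10 - 10 \left(-3\right)^{2}\right) \sqrt{4 + \left(-2\right)^{2}} = 6 + \left(10 - 90\right) \sqrt{4 + 4} = 6 + \left(10 - 90\right) \sqrt{8} = 6 - 80 \cdot 2 \sqrt{2} = 6 - 160 \sqrt{2}$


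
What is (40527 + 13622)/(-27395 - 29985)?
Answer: -54149/57380 ≈ -0.94369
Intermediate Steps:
(40527 + 13622)/(-27395 - 29985) = 54149/(-57380) = 54149*(-1/57380) = -54149/57380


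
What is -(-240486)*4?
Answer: 961944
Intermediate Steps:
-(-240486)*4 = -40081*(-24) = 961944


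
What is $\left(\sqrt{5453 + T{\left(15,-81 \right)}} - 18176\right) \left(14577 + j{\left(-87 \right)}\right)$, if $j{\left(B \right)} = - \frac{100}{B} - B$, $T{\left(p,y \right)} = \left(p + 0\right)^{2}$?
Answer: $- \frac{23190176768}{87} + \frac{1275868 \sqrt{5678}}{87} \approx -2.6545 \cdot 10^{8}$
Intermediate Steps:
$T{\left(p,y \right)} = p^{2}$
$j{\left(B \right)} = - B - \frac{100}{B}$
$\left(\sqrt{5453 + T{\left(15,-81 \right)}} - 18176\right) \left(14577 + j{\left(-87 \right)}\right) = \left(\sqrt{5453 + 15^{2}} - 18176\right) \left(14577 - \left(-87 + \frac{100}{-87}\right)\right) = \left(\sqrt{5453 + 225} - 18176\right) \left(14577 + \left(87 - - \frac{100}{87}\right)\right) = \left(\sqrt{5678} - 18176\right) \left(14577 + \left(87 + \frac{100}{87}\right)\right) = \left(-18176 + \sqrt{5678}\right) \left(14577 + \frac{7669}{87}\right) = \left(-18176 + \sqrt{5678}\right) \frac{1275868}{87} = - \frac{23190176768}{87} + \frac{1275868 \sqrt{5678}}{87}$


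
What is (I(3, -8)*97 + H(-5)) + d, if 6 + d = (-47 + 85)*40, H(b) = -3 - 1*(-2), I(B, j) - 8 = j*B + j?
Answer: -815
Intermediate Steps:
I(B, j) = 8 + j + B*j (I(B, j) = 8 + (j*B + j) = 8 + (B*j + j) = 8 + (j + B*j) = 8 + j + B*j)
H(b) = -1 (H(b) = -3 + 2 = -1)
d = 1514 (d = -6 + (-47 + 85)*40 = -6 + 38*40 = -6 + 1520 = 1514)
(I(3, -8)*97 + H(-5)) + d = ((8 - 8 + 3*(-8))*97 - 1) + 1514 = ((8 - 8 - 24)*97 - 1) + 1514 = (-24*97 - 1) + 1514 = (-2328 - 1) + 1514 = -2329 + 1514 = -815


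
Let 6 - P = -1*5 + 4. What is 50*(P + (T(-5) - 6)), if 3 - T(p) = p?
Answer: 450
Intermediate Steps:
P = 7 (P = 6 - (-1*5 + 4) = 6 - (-5 + 4) = 6 - 1*(-1) = 6 + 1 = 7)
T(p) = 3 - p
50*(P + (T(-5) - 6)) = 50*(7 + ((3 - 1*(-5)) - 6)) = 50*(7 + ((3 + 5) - 6)) = 50*(7 + (8 - 6)) = 50*(7 + 2) = 50*9 = 450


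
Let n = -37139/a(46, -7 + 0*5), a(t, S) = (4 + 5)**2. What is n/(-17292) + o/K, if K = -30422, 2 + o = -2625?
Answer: 2404677731/21305317572 ≈ 0.11287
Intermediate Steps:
o = -2627 (o = -2 - 2625 = -2627)
a(t, S) = 81 (a(t, S) = 9**2 = 81)
n = -37139/81 ≈ -458.51
n/(-17292) + o/K = -37139/81/(-17292) - 2627/(-30422) = -37139/81*(-1/17292) - 2627*(-1/30422) = 37139/1400652 + 2627/30422 = 2404677731/21305317572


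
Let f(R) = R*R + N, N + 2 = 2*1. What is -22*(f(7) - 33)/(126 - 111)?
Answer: -352/15 ≈ -23.467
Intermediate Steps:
N = 0 (N = -2 + 2*1 = -2 + 2 = 0)
f(R) = R**2 (f(R) = R*R + 0 = R**2 + 0 = R**2)
-22*(f(7) - 33)/(126 - 111) = -22*(7**2 - 33)/(126 - 111) = -22*(49 - 33)/15 = -352/15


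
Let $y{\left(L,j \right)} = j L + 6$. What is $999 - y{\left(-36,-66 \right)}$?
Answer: $-1383$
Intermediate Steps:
$y{\left(L,j \right)} = 6 + L j$ ($y{\left(L,j \right)} = L j + 6 = 6 + L j$)
$999 - y{\left(-36,-66 \right)} = 999 - \left(6 - -2376\right) = 999 - \left(6 + 2376\right) = 999 - 2382 = -1383$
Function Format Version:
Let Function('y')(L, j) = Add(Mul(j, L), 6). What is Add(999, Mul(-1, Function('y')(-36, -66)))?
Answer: -1383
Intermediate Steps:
Function('y')(L, j) = Add(6, Mul(L, j)) (Function('y')(L, j) = Add(Mul(L, j), 6) = Add(6, Mul(L, j)))
Add(999, Mul(-1, Function('y')(-36, -66))) = Add(999, Mul(-1, Add(6, Mul(-36, -66)))) = Add(999, Mul(-1, Add(6, 2376))) = Add(999, Mul(-1, 2382)) = Add(999, -2382) = -1383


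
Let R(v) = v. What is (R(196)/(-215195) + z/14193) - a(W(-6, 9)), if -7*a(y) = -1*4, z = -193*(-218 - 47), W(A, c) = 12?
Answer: 64806514589/21379838445 ≈ 3.0312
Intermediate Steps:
z = 51145 (z = -193*(-265) = 51145)
a(y) = 4/7 (a(y) = -(-1)*4/7 = -⅐*(-4) = 4/7)
(R(196)/(-215195) + z/14193) - a(W(-6, 9)) = (196/(-215195) + 51145/14193) - 1*4/7 = (196*(-1/215195) + 51145*(1/14193)) - 4/7 = (-196/215195 + 51145/14193) - 4/7 = 11003366447/3054262635 - 4/7 = 64806514589/21379838445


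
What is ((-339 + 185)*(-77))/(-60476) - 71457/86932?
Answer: -1338068297/1314324908 ≈ -1.0181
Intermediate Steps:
((-339 + 185)*(-77))/(-60476) - 71457/86932 = -154*(-77)*(-1/60476) - 71457*1/86932 = 11858*(-1/60476) - 71457/86932 = -5929/30238 - 71457/86932 = -1338068297/1314324908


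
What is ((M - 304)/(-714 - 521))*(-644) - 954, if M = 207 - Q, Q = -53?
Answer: -1206526/1235 ≈ -976.94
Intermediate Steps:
M = 260 (M = 207 - 1*(-53) = 207 + 53 = 260)
((M - 304)/(-714 - 521))*(-644) - 954 = ((260 - 304)/(-714 - 521))*(-644) - 954 = -44/(-1235)*(-644) - 954 = -44*(-1/1235)*(-644) - 954 = (44/1235)*(-644) - 954 = -28336/1235 - 954 = -1206526/1235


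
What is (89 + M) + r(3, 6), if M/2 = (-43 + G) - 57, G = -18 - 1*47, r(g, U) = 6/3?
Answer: -239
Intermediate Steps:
r(g, U) = 2 (r(g, U) = 6*(1/3) = 2)
G = -65 (G = -18 - 47 = -65)
M = -330 (M = 2*((-43 - 65) - 57) = 2*(-108 - 57) = 2*(-165) = -330)
(89 + M) + r(3, 6) = (89 - 330) + 2 = -241 + 2 = -239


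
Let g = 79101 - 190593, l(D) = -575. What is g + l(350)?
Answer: -112067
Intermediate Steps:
g = -111492
g + l(350) = -111492 - 575 = -112067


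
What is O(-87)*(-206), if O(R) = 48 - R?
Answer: -27810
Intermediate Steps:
O(-87)*(-206) = (48 - 1*(-87))*(-206) = (48 + 87)*(-206) = 135*(-206) = -27810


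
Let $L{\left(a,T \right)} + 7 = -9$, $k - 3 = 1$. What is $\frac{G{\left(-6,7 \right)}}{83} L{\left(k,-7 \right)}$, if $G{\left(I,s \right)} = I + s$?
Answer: $- \frac{16}{83} \approx -0.19277$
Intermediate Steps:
$k = 4$ ($k = 3 + 1 = 4$)
$L{\left(a,T \right)} = -16$ ($L{\left(a,T \right)} = -7 - 9 = -16$)
$\frac{G{\left(-6,7 \right)}}{83} L{\left(k,-7 \right)} = \frac{-6 + 7}{83} \left(-16\right) = \frac{1}{83} \cdot 1 \left(-16\right) = \frac{1}{83} \left(-16\right) = - \frac{16}{83}$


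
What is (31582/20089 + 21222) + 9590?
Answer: 619013850/20089 ≈ 30814.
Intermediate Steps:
(31582/20089 + 21222) + 9590 = 426360340/20089 + 9590 = 619013850/20089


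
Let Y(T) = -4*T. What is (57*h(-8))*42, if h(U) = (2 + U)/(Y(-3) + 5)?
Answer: -14364/17 ≈ -844.94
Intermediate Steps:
h(U) = 2/17 + U/17 (h(U) = (2 + U)/(-4*(-3) + 5) = (2 + U)/(12 + 5) = (2 + U)/17 = (2 + U)*(1/17) = 2/17 + U/17)
(57*h(-8))*42 = (57*(2/17 + (1/17)*(-8)))*42 = (57*(2/17 - 8/17))*42 = (57*(-6/17))*42 = -342/17*42 = -14364/17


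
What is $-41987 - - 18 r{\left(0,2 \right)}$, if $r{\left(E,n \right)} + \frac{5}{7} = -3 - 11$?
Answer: $- \frac{295763}{7} \approx -42252.0$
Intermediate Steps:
$r{\left(E,n \right)} = - \frac{103}{7}$ ($r{\left(E,n \right)} = - \frac{5}{7} - 14 = - \frac{103}{7}$)
$-41987 - - 18 r{\left(0,2 \right)} = -41987 - \left(-18\right) \left(- \frac{103}{7}\right) = -41987 - \frac{1854}{7} = - \frac{295763}{7}$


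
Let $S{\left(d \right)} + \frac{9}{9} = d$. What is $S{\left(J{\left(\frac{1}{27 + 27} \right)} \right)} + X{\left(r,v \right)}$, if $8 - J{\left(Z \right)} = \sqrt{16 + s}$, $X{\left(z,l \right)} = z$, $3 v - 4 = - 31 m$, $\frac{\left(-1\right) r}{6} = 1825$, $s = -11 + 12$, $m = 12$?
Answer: $-10943 - \sqrt{17} \approx -10947.0$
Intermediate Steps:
$s = 1$
$r = -10950$ ($r = \left(-6\right) 1825 = -10950$)
$v = - \frac{368}{3}$ ($v = \frac{4}{3} + \frac{\left(-31\right) 12}{3} = \frac{4}{3} + \frac{1}{3} \left(-372\right) = \frac{4}{3} - 124 = - \frac{368}{3} \approx -122.67$)
$J{\left(Z \right)} = 8 - \sqrt{17}$ ($J{\left(Z \right)} = 8 - \sqrt{16 + 1} = 8 - \sqrt{17}$)
$S{\left(d \right)} = -1 + d$
$S{\left(J{\left(\frac{1}{27 + 27} \right)} \right)} + X{\left(r,v \right)} = \left(-1 + \left(8 - \sqrt{17}\right)\right) - 10950 = \left(7 - \sqrt{17}\right) - 10950 = -10943 - \sqrt{17}$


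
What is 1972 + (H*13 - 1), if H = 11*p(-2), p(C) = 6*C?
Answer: 255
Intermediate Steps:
H = -132 (H = 11*(6*(-2)) = 11*(-12) = -132)
1972 + (H*13 - 1) = 1972 + (-132*13 - 1) = 1972 + (-1716 - 1) = 1972 - 1717 = 255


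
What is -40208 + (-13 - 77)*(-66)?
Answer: -34268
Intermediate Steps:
-40208 + (-13 - 77)*(-66) = -40208 - 90*(-66) = -40208 + 5940 = -34268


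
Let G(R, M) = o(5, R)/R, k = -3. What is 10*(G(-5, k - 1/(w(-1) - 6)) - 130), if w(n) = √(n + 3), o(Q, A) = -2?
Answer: -1296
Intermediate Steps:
w(n) = √(3 + n)
G(R, M) = -2/R
10*(G(-5, k - 1/(w(-1) - 6)) - 130) = 10*(-2/(-5) - 130) = 10*(-2*(-⅕) - 130) = 10*(⅖ - 130) = 10*(-648/5) = -1296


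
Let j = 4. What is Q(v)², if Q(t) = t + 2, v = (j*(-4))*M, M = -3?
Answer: 2500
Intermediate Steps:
v = 48 (v = (4*(-4))*(-3) = -16*(-3) = 48)
Q(t) = 2 + t
Q(v)² = (2 + 48)² = 50² = 2500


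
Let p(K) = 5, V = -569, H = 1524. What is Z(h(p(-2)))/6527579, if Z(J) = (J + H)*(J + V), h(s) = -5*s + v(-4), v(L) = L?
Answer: -894010/6527579 ≈ -0.13696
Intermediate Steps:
h(s) = -4 - 5*s (h(s) = -5*s - 4 = -4 - 5*s)
Z(J) = (-569 + J)*(1524 + J) (Z(J) = (J + 1524)*(J - 569) = (1524 + J)*(-569 + J) = (-569 + J)*(1524 + J))
Z(h(p(-2)))/6527579 = (-867156 + (-4 - 5*5)² + 955*(-4 - 5*5))/6527579 = (-867156 + (-4 - 25)² + 955*(-4 - 25))*(1/6527579) = (-867156 + (-29)² + 955*(-29))*(1/6527579) = (-867156 + 841 - 27695)*(1/6527579) = -894010*1/6527579 = -894010/6527579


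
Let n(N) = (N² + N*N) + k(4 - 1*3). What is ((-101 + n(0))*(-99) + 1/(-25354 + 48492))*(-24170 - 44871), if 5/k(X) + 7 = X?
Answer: -8052450253834/11569 ≈ -6.9604e+8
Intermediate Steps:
k(X) = 5/(-7 + X)
n(N) = -⅚ + 2*N² (n(N) = (N² + N*N) + 5/(-7 + (4 - 1*3)) = (N² + N²) + 5/(-7 + (4 - 3)) = 2*N² + 5/(-7 + 1) = 2*N² + 5/(-6) = 2*N² + 5*(-⅙) = 2*N² - ⅚ = -⅚ + 2*N²)
((-101 + n(0))*(-99) + 1/(-25354 + 48492))*(-24170 - 44871) = ((-101 + (-⅚ + 2*0²))*(-99) + 1/(-25354 + 48492))*(-24170 - 44871) = ((-101 + (-⅚ + 2*0))*(-99) + 1/23138)*(-69041) = ((-101 + (-⅚ + 0))*(-99) + 1/23138)*(-69041) = ((-101 - ⅚)*(-99) + 1/23138)*(-69041) = (-611/6*(-99) + 1/23138)*(-69041) = (20163/2 + 1/23138)*(-69041) = (116632874/11569)*(-69041) = -8052450253834/11569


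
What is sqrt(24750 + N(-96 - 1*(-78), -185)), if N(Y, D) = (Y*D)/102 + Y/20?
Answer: sqrt(716192490)/170 ≈ 157.42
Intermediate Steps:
N(Y, D) = Y/20 + D*Y/102 (N(Y, D) = (D*Y)*(1/102) + Y*(1/20) = D*Y/102 + Y/20 = Y/20 + D*Y/102)
sqrt(24750 + N(-96 - 1*(-78), -185)) = sqrt(24750 + (-96 - 1*(-78))*(51 + 10*(-185))/1020) = sqrt(24750 + (-96 + 78)*(51 - 1850)/1020) = sqrt(24750 + (1/1020)*(-18)*(-1799)) = sqrt(24750 + 5397/170) = sqrt(4212897/170) = sqrt(716192490)/170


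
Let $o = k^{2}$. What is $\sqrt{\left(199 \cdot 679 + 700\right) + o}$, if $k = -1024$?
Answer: $\sqrt{1184397} \approx 1088.3$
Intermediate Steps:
$o = 1048576$ ($o = \left(-1024\right)^{2} = 1048576$)
$\sqrt{\left(199 \cdot 679 + 700\right) + o} = \sqrt{\left(199 \cdot 679 + 700\right) + 1048576} = \sqrt{\left(135121 + 700\right) + 1048576} = \sqrt{135821 + 1048576} = \sqrt{1184397}$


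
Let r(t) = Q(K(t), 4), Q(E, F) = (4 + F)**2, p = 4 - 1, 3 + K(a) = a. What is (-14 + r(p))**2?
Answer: 2500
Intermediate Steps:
K(a) = -3 + a
p = 3
r(t) = 64 (r(t) = (4 + 4)**2 = 8**2 = 64)
(-14 + r(p))**2 = (-14 + 64)**2 = 50**2 = 2500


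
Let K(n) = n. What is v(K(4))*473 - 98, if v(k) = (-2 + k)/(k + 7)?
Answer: -12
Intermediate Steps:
v(k) = (-2 + k)/(7 + k)
v(K(4))*473 - 98 = ((-2 + 4)/(7 + 4))*473 - 98 = (2/11)*473 - 98 = 86 - 98 = -12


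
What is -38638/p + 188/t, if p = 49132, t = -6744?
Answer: -8431609/10354569 ≈ -0.81429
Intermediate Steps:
-38638/p + 188/t = -38638/49132 + 188/(-6744) = -38638*1/49132 + 188*(-1/6744) = -19319/24566 - 47/1686 = -8431609/10354569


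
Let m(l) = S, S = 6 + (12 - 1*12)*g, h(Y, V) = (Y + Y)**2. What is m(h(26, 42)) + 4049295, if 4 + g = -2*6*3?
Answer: 4049301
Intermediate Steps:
h(Y, V) = 4*Y**2 (h(Y, V) = (2*Y)**2 = 4*Y**2)
g = -40 (g = -4 - 2*6*3 = -4 - 12*3 = -4 - 36 = -40)
S = 6 (S = 6 + (12 - 1*12)*(-40) = 6 + (12 - 12)*(-40) = 6 + 0*(-40) = 6 + 0 = 6)
m(l) = 6
m(h(26, 42)) + 4049295 = 6 + 4049295 = 4049301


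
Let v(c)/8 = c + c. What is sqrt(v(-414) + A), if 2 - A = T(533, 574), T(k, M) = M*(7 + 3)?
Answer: I*sqrt(12362) ≈ 111.18*I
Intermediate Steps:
T(k, M) = 10*M (T(k, M) = M*10 = 10*M)
v(c) = 16*c (v(c) = 8*(c + c) = 8*(2*c) = 16*c)
A = -5738 (A = 2 - 10*574 = 2 - 1*5740 = 2 - 5740 = -5738)
sqrt(v(-414) + A) = sqrt(16*(-414) - 5738) = sqrt(-6624 - 5738) = sqrt(-12362) = I*sqrt(12362)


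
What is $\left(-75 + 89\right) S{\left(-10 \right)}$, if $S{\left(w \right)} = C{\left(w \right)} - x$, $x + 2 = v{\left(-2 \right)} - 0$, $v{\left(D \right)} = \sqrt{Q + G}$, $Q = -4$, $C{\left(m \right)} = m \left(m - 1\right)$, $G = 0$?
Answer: $1568 - 28 i \approx 1568.0 - 28.0 i$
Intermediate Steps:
$C{\left(m \right)} = m \left(-1 + m\right)$
$v{\left(D \right)} = 2 i$ ($v{\left(D \right)} = \sqrt{-4 + 0} = \sqrt{-4} = 2 i$)
$x = -2 + 2 i$ ($x = -2 + \left(2 i - 0\right) = -2 + \left(2 i + 0\right) = -2 + 2 i \approx -2.0 + 2.0 i$)
$S{\left(w \right)} = 2 - 2 i + w \left(-1 + w\right)$ ($S{\left(w \right)} = w \left(-1 + w\right) - \left(-2 + 2 i\right) = w \left(-1 + w\right) + \left(2 - 2 i\right) = 2 - 2 i + w \left(-1 + w\right)$)
$\left(-75 + 89\right) S{\left(-10 \right)} = \left(-75 + 89\right) \left(2 - 2 i - 10 \left(-1 - 10\right)\right) = 14 \left(2 - 2 i - -110\right) = 14 \left(2 - 2 i + 110\right) = 14 \left(112 - 2 i\right) = 1568 - 28 i$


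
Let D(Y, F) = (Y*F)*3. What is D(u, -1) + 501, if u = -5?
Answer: 516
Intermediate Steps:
D(Y, F) = 3*F*Y (D(Y, F) = (F*Y)*3 = 3*F*Y)
D(u, -1) + 501 = 3*(-1)*(-5) + 501 = 15 + 501 = 516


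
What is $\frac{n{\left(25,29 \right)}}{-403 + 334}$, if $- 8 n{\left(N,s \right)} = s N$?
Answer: $\frac{725}{552} \approx 1.3134$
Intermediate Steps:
$n{\left(N,s \right)} = - \frac{N s}{8}$ ($n{\left(N,s \right)} = - \frac{s N}{8} = - \frac{N s}{8}$)
$\frac{n{\left(25,29 \right)}}{-403 + 334} = \frac{\left(- \frac{1}{8}\right) 25 \cdot 29}{-403 + 334} = - \frac{725}{8 \left(-69\right)} = \left(- \frac{725}{8}\right) \left(- \frac{1}{69}\right) = \frac{725}{552}$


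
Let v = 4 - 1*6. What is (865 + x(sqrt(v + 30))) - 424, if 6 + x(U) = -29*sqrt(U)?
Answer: 435 - 29*sqrt(2)*7**(1/4) ≈ 368.29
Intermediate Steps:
v = -2 (v = 4 - 6 = -2)
x(U) = -6 - 29*sqrt(U)
(865 + x(sqrt(v + 30))) - 424 = (865 + (-6 - 29*(-2 + 30)**(1/4))) - 424 = (865 + (-6 - 29*sqrt(2)*7**(1/4))) - 424 = (859 - 29*sqrt(2)*7**(1/4)) - 424 = 435 - 29*sqrt(2)*7**(1/4)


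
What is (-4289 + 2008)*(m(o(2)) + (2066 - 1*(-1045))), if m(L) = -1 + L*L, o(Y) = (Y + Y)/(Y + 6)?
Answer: -28377921/4 ≈ -7.0945e+6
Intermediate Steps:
o(Y) = 2*Y/(6 + Y) (o(Y) = (2*Y)/(6 + Y) = 2*Y/(6 + Y))
m(L) = -1 + L**2
(-4289 + 2008)*(m(o(2)) + (2066 - 1*(-1045))) = (-4289 + 2008)*((-1 + (2*2/(6 + 2))**2) + (2066 - 1*(-1045))) = -2281*((-1 + (2*2/8)**2) + (2066 + 1045)) = -2281*((-1 + (2*2*(1/8))**2) + 3111) = -2281*((-1 + (1/2)**2) + 3111) = -2281*((-1 + 1/4) + 3111) = -2281*(-3/4 + 3111) = -2281*12441/4 = -28377921/4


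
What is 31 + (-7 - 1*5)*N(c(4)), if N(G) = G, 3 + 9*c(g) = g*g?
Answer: 41/3 ≈ 13.667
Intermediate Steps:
c(g) = -1/3 + g**2/9 (c(g) = -1/3 + (g*g)/9 = -1/3 + g**2/9)
31 + (-7 - 1*5)*N(c(4)) = 31 + (-7 - 1*5)*(-1/3 + (1/9)*4**2) = 31 + (-7 - 5)*(-1/3 + (1/9)*16) = 31 - 12*(-1/3 + 16/9) = 31 - 12*13/9 = 31 - 52/3 = 41/3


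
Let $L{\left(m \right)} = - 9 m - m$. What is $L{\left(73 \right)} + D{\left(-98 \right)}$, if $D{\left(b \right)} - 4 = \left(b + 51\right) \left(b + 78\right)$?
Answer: $214$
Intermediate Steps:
$L{\left(m \right)} = - 10 m$
$D{\left(b \right)} = 4 + \left(51 + b\right) \left(78 + b\right)$ ($D{\left(b \right)} = 4 + \left(b + 51\right) \left(b + 78\right) = 4 + \left(51 + b\right) \left(78 + b\right)$)
$L{\left(73 \right)} + D{\left(-98 \right)} = \left(-10\right) 73 + \left(3982 + \left(-98\right)^{2} + 129 \left(-98\right)\right) = -730 + \left(3982 + 9604 - 12642\right) = -730 + 944 = 214$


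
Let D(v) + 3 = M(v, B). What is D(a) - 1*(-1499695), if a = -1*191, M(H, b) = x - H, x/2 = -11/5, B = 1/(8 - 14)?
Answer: 7499393/5 ≈ 1.4999e+6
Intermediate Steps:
B = -⅙ (B = 1/(-6) = -⅙ ≈ -0.16667)
x = -22/5 (x = 2*(-11/5) = -22/5 ≈ -4.4000)
M(H, b) = -22/5 - H
a = -191
D(v) = -37/5 - v (D(v) = -3 + (-22/5 - v) = -37/5 - v)
D(a) - 1*(-1499695) = (-37/5 - 1*(-191)) - 1*(-1499695) = (-37/5 + 191) + 1499695 = 918/5 + 1499695 = 7499393/5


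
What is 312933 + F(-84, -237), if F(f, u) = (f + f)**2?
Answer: 341157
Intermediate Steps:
F(f, u) = 4*f**2 (F(f, u) = (2*f)**2 = 4*f**2)
312933 + F(-84, -237) = 312933 + 4*(-84)**2 = 312933 + 4*7056 = 312933 + 28224 = 341157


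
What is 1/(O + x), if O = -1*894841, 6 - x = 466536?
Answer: -1/1361371 ≈ -7.3455e-7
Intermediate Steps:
x = -466530 (x = 6 - 1*466536 = 6 - 466536 = -466530)
O = -894841
1/(O + x) = 1/(-894841 - 466530) = 1/(-1361371) = -1/1361371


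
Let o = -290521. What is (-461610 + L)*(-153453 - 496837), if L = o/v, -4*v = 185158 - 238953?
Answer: 461398815113996/1537 ≈ 3.0019e+11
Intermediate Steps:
v = 53795/4 (v = -(185158 - 238953)/4 = -1/4*(-53795) = 53795/4 ≈ 13449.)
L = -166012/7685 (L = -290521/53795/4 = -290521*4/53795 = -166012/7685 ≈ -21.602)
(-461610 + L)*(-153453 - 496837) = (-461610 - 166012/7685)*(-153453 - 496837) = -3547638862/7685*(-650290) = 461398815113996/1537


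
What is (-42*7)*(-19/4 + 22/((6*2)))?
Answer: 1715/2 ≈ 857.50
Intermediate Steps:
(-42*7)*(-19/4 + 22/((6*2))) = -294*(-19*1/4 + 22/12) = -294*(-19/4 + 22*(1/12)) = -294*(-19/4 + 11/6) = -294*(-35/12) = 1715/2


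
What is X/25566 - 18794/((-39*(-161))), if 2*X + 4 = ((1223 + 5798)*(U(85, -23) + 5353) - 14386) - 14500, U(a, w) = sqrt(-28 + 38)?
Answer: 26093763901/35673092 + 7021*sqrt(10)/51132 ≈ 731.90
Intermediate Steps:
U(a, w) = sqrt(10)
X = 37554523/2 + 7021*sqrt(10)/2 (X = -2 + (((1223 + 5798)*(sqrt(10) + 5353) - 14386) - 14500)/2 = -2 + ((7021*(5353 + sqrt(10)) - 14386) - 14500)/2 = -2 + (((37583413 + 7021*sqrt(10)) - 14386) - 14500)/2 = -2 + ((37569027 + 7021*sqrt(10)) - 14500)/2 = -2 + (37554527 + 7021*sqrt(10))/2 = -2 + (37554527/2 + 7021*sqrt(10)/2) = 37554523/2 + 7021*sqrt(10)/2 ≈ 1.8788e+7)
X/25566 - 18794/((-39*(-161))) = (37554523/2 + 7021*sqrt(10)/2)/25566 - 18794/((-39*(-161))) = (37554523/2 + 7021*sqrt(10)/2)*(1/25566) - 18794/6279 = (37554523/51132 + 7021*sqrt(10)/51132) - 18794*1/6279 = (37554523/51132 + 7021*sqrt(10)/51132) - 18794/6279 = 26093763901/35673092 + 7021*sqrt(10)/51132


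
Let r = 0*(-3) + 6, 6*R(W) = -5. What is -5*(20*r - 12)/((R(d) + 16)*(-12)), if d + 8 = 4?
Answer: 270/91 ≈ 2.9670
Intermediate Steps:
d = -4 (d = -8 + 4 = -4)
R(W) = -5/6 (R(W) = (1/6)*(-5) = -5/6)
r = 6 (r = 0 + 6 = 6)
-5*(20*r - 12)/((R(d) + 16)*(-12)) = -5*(20*6 - 12)/((-5/6 + 16)*(-12)) = -5*(120 - 12)/((91/6)*(-12)) = -540/(-182) = -540*(-1)/182 = -5*(-54/91) = 270/91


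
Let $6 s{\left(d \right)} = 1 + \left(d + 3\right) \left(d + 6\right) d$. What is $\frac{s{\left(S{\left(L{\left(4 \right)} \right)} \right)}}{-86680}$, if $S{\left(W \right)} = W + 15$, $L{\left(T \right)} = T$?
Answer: $- \frac{10451}{520080} \approx -0.020095$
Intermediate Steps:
$S{\left(W \right)} = 15 + W$
$s{\left(d \right)} = \frac{1}{6} + \frac{d \left(3 + d\right) \left(6 + d\right)}{6}$ ($s{\left(d \right)} = \frac{1 + \left(d + 3\right) \left(d + 6\right) d}{6} = \frac{1 + \left(3 + d\right) \left(6 + d\right) d}{6} = \frac{1 + d \left(3 + d\right) \left(6 + d\right)}{6} = \frac{1}{6} + \frac{d \left(3 + d\right) \left(6 + d\right)}{6}$)
$\frac{s{\left(S{\left(L{\left(4 \right)} \right)} \right)}}{-86680} = \frac{\frac{1}{6} + 3 \left(15 + 4\right) + \frac{\left(15 + 4\right)^{3}}{6} + \frac{3 \left(15 + 4\right)^{2}}{2}}{-86680} = \left(\frac{1}{6} + 3 \cdot 19 + \frac{19^{3}}{6} + \frac{3 \cdot 19^{2}}{2}\right) \left(- \frac{1}{86680}\right) = \left(\frac{1}{6} + 57 + \frac{1}{6} \cdot 6859 + \frac{3}{2} \cdot 361\right) \left(- \frac{1}{86680}\right) = \left(\frac{1}{6} + 57 + \frac{6859}{6} + \frac{1083}{2}\right) \left(- \frac{1}{86680}\right) = \frac{10451}{6} \left(- \frac{1}{86680}\right) = - \frac{10451}{520080}$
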